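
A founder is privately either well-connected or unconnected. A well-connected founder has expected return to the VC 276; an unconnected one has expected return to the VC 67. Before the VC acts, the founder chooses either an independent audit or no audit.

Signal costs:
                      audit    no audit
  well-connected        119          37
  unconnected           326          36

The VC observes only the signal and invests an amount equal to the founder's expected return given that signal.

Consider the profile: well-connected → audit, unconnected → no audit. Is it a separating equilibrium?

Yes

If types separate, audit earns payment 276 and no audit earns 67.
Well-connected: audit gives 276 − 119 = 157; no audit gives 67 − 37 = 30. No deviation. ✓
Unconnected: no audit gives 67 − 36 = 31; audit gives 276 − 326 = -50. No deviation. ✓
Neither type gains from mimicking the other.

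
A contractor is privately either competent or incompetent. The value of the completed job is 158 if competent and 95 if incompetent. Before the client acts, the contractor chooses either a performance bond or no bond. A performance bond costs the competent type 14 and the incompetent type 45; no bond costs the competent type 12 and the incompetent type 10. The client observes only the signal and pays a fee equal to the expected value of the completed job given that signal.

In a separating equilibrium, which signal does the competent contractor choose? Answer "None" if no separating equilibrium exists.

None

Try competent → bond, incompetent → no bond:
  If types separate, bond earns payment 158 and no bond earns 95.
  Competent: bond gives 158 − 14 = 144; no bond gives 95 − 12 = 83. No deviation. ✓
  Incompetent: no bond gives 95 − 10 = 85; bond gives 158 − 45 = 113. Would deviate. ✗
Try competent → no bond, incompetent → bond:
  If types separate, no bond earns payment 158 and bond earns 95.
  Competent: no bond gives 158 − 12 = 146; bond gives 95 − 14 = 81. No deviation. ✓
  Incompetent: bond gives 95 − 45 = 50; no bond gives 158 − 10 = 148. Would deviate. ✗
Neither assignment is incentive-compatible.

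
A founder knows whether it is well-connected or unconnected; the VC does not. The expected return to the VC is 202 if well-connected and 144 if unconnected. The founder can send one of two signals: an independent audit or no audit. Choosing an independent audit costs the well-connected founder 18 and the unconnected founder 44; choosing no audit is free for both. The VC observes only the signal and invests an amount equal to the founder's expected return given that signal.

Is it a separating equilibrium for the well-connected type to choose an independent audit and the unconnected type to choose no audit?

No

If types separate, audit earns payment 202 and no audit earns 144.
Well-connected: audit gives 202 − 18 = 184; no audit gives 144 − 0 = 144. No deviation. ✓
Unconnected: no audit gives 144 − 0 = 144; audit gives 202 − 44 = 158. Would deviate. ✗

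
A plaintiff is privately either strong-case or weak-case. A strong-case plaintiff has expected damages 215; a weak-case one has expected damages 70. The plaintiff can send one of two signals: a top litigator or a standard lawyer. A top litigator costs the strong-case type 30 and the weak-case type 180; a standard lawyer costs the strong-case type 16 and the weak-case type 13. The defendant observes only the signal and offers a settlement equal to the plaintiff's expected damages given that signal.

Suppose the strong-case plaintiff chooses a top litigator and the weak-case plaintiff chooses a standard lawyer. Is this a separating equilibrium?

If types separate, top litigator earns payment 215 and standard lawyer earns 70.
Strong-case: top litigator gives 215 − 30 = 185; standard lawyer gives 70 − 16 = 54. No deviation. ✓
Weak-case: standard lawyer gives 70 − 13 = 57; top litigator gives 215 − 180 = 35. No deviation. ✓
Both incentive constraints hold.

Yes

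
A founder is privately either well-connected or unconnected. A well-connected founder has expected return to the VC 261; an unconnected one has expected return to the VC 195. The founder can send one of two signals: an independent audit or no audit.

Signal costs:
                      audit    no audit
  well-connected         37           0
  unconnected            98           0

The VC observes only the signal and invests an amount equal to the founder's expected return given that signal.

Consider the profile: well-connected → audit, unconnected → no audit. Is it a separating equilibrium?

Under separation the VC infers type exactly: audit → well-connected (pays 261), no audit → unconnected (pays 195).
Well-connected: audit gives 261 − 37 = 224; no audit gives 195 − 0 = 195. No deviation. ✓
Unconnected: no audit gives 195 − 0 = 195; audit gives 261 − 98 = 163. No deviation. ✓
Neither type gains from mimicking the other.

Yes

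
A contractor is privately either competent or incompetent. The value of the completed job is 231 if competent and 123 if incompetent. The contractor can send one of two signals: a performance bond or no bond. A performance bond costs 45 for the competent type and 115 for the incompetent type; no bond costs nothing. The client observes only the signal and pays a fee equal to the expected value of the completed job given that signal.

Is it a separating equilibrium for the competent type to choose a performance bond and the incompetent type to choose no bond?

Yes

If types separate, bond earns payment 231 and no bond earns 123.
Competent: bond gives 231 − 45 = 186; no bond gives 123 − 0 = 123. No deviation. ✓
Incompetent: no bond gives 123 − 0 = 123; bond gives 231 − 115 = 116. No deviation. ✓
Neither type gains from mimicking the other.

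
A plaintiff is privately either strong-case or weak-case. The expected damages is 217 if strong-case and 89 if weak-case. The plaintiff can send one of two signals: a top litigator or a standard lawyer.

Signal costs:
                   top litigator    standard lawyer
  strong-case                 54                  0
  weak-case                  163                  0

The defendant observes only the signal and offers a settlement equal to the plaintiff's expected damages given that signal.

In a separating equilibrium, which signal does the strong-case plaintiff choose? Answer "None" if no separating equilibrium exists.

Try strong-case → top litigator, weak-case → standard lawyer:
  If types separate, top litigator earns payment 217 and standard lawyer earns 89.
  Strong-case: top litigator gives 217 − 54 = 163; standard lawyer gives 89 − 0 = 89. No deviation. ✓
  Weak-case: standard lawyer gives 89 − 0 = 89; top litigator gives 217 − 163 = 54. No deviation. ✓
Both hold — the strong-case type sends top litigator.

top litigator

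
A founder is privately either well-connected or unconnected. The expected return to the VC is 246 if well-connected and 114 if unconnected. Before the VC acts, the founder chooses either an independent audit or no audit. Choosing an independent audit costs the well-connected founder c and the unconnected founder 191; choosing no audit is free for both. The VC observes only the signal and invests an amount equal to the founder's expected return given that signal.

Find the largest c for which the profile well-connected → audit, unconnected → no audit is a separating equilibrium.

132

Under separation: audit → well-connected (pays 246); no audit → unconnected (pays 114).
Unconnected: 114 − 0 = 114 ≥ 246 − 191 = 55. Holds regardless of c. ✓
Well-connected: 246 − c ≥ 114 − 0, so c ≤ 246 − 114 = 132.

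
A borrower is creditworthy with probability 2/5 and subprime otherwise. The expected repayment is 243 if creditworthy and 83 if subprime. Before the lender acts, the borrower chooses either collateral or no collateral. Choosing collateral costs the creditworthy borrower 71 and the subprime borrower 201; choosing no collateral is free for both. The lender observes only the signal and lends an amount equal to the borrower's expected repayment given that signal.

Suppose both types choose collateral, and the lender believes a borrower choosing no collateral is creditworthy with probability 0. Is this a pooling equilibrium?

At the pooled signal (collateral) the lender holds the prior 2/5 and pays 2/5·243 + 3/5·83 = 147. Off-path (no collateral) belief 0 gives 0·243 + 1·83 = 83.
Creditworthy: collateral gives 147 − 71 = 76; no collateral gives 83 − 0 = 83. Deviates. ✗
Subprime: collateral gives 147 − 201 = -54; no collateral gives 83 − 0 = 83. Deviates. ✗

No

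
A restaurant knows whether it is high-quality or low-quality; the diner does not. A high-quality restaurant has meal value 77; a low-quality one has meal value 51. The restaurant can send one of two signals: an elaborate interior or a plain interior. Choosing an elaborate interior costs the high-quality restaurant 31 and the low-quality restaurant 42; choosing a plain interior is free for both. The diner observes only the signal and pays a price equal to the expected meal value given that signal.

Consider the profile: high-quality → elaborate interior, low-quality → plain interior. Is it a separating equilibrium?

No

Under separation the diner infers type exactly: elaborate interior → high-quality (pays 77), plain interior → low-quality (pays 51).
High-quality: elaborate interior gives 77 − 31 = 46; plain interior gives 51 − 0 = 51. Would deviate. ✗
Low-quality: plain interior gives 51 − 0 = 51; elaborate interior gives 77 − 42 = 35. No deviation. ✓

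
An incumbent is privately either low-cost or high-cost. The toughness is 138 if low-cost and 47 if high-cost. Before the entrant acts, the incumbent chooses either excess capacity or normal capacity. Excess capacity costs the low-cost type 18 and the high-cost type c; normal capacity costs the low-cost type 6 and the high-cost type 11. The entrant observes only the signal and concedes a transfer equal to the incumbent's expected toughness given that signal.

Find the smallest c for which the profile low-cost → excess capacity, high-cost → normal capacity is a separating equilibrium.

Under separation: excess capacity → low-cost (pays 138); normal capacity → high-cost (pays 47).
Low-cost: 138 − 18 = 120 ≥ 47 − 6 = 41. Holds regardless of c. ✓
High-cost: 47 − 11 ≥ 138 − c, so c ≥ 138 − 36 = 102.

102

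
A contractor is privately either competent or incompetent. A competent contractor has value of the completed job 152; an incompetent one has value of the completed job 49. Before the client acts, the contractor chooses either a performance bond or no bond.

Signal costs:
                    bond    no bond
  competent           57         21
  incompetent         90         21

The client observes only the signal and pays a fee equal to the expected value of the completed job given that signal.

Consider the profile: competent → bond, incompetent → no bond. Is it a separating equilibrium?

Under separation the client infers type exactly: bond → competent (pays 152), no bond → incompetent (pays 49).
Competent: bond gives 152 − 57 = 95; no bond gives 49 − 21 = 28. No deviation. ✓
Incompetent: no bond gives 49 − 21 = 28; bond gives 152 − 90 = 62. Would deviate. ✗

No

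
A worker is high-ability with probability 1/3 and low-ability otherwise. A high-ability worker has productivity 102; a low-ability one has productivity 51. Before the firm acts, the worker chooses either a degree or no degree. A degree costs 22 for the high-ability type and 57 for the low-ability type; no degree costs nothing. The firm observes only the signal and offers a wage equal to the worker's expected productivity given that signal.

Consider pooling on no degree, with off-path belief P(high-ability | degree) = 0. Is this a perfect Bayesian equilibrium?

Yes

At the pooled signal (no degree) the firm holds the prior 1/3 and pays 1/3·102 + 2/3·51 = 68. Off-path (degree) belief 0 gives 0·102 + 1·51 = 51.
High-ability: no degree gives 68 − 0 = 68; degree gives 51 − 22 = 29. Stays. ✓
Low-ability: no degree gives 68 − 0 = 68; degree gives 51 − 57 = -6. Stays. ✓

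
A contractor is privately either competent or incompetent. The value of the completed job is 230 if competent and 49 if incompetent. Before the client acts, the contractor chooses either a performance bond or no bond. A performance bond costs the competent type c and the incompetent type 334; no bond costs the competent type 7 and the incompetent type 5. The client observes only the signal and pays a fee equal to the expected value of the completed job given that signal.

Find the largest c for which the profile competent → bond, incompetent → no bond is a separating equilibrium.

188

Under separation: bond → competent (pays 230); no bond → incompetent (pays 49).
Incompetent: 49 − 5 = 44 ≥ 230 − 334 = -104. Holds regardless of c. ✓
Competent: 230 − c ≥ 49 − 7, so c ≤ 230 − 42 = 188.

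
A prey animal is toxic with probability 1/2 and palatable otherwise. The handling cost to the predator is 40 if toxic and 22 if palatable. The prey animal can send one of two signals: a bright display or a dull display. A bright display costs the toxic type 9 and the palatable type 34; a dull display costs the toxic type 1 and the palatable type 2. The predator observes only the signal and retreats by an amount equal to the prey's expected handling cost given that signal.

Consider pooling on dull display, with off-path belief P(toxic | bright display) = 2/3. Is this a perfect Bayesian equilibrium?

Yes

On the equilibrium path (dull display) the predator holds the prior 1/2 and pays 1/2·40 + 1/2·22 = 31. Off-path (bright display) belief 2/3 gives 2/3·40 + 1/3·22 = 34.
Toxic: dull display gives 31 − 1 = 30; bright display gives 34 − 9 = 25. Stays. ✓
Palatable: dull display gives 31 − 2 = 29; bright display gives 34 − 34 = 0. Stays. ✓
Beliefs are Bayes-consistent on-path and both types best-respond.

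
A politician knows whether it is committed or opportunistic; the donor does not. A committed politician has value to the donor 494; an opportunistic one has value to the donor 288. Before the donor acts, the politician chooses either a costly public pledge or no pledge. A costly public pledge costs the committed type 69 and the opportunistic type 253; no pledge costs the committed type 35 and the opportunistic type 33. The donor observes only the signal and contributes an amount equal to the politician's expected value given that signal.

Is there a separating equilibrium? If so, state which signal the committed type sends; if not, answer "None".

Try committed → pledge, opportunistic → no pledge:
  If types separate, pledge earns payment 494 and no pledge earns 288.
  Committed: pledge gives 494 − 69 = 425; no pledge gives 288 − 35 = 253. No deviation. ✓
  Opportunistic: no pledge gives 288 − 33 = 255; pledge gives 494 − 253 = 241. No deviation. ✓
Both hold — the committed type sends pledge.

pledge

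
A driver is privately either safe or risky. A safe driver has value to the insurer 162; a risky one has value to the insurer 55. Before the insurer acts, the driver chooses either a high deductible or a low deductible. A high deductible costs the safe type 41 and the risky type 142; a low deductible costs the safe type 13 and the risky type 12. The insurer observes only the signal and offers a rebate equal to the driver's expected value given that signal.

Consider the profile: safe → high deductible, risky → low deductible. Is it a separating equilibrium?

Yes

Under separation the insurer infers type exactly: high deductible → safe (pays 162), low deductible → risky (pays 55).
Safe: high deductible gives 162 − 41 = 121; low deductible gives 55 − 13 = 42. No deviation. ✓
Risky: low deductible gives 55 − 12 = 43; high deductible gives 162 − 142 = 20. No deviation. ✓
Neither type gains from mimicking the other.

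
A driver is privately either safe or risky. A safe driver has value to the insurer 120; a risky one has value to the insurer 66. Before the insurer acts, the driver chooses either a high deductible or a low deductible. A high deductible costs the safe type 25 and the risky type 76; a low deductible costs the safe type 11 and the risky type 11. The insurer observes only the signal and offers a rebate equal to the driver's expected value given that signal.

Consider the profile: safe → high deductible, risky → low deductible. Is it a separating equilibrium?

If types separate, high deductible earns payment 120 and low deductible earns 66.
Safe: high deductible gives 120 − 25 = 95; low deductible gives 66 − 11 = 55. No deviation. ✓
Risky: low deductible gives 66 − 11 = 55; high deductible gives 120 − 76 = 44. No deviation. ✓
Both incentive constraints hold.

Yes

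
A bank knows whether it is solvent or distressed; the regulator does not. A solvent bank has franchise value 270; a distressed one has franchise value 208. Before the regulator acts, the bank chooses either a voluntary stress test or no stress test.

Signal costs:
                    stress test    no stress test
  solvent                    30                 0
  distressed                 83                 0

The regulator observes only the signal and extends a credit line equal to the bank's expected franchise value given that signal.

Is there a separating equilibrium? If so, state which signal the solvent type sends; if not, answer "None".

stress test

Try solvent → stress test, distressed → no stress test:
  If types separate, stress test earns payment 270 and no stress test earns 208.
  Solvent: stress test gives 270 − 30 = 240; no stress test gives 208 − 0 = 208. No deviation. ✓
  Distressed: no stress test gives 208 − 0 = 208; stress test gives 270 − 83 = 187. No deviation. ✓
Both hold — the solvent type sends stress test.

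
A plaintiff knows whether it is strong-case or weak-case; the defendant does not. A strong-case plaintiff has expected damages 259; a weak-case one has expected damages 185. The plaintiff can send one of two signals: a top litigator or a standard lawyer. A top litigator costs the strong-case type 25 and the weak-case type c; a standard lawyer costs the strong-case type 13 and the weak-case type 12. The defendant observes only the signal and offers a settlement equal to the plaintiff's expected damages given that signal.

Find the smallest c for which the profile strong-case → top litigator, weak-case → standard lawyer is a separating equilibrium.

Under separation: top litigator → strong-case (pays 259); standard lawyer → weak-case (pays 185).
Strong-case: 259 − 25 = 234 ≥ 185 − 13 = 172. Holds regardless of c. ✓
Weak-case: 185 − 12 ≥ 259 − c, so c ≥ 259 − 173 = 86.

86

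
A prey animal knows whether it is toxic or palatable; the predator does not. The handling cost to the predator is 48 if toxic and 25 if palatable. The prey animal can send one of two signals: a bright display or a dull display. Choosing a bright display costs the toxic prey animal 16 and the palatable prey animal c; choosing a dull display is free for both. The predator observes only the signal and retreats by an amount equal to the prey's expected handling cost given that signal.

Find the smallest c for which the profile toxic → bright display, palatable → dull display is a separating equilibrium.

23

Under separation: bright display → toxic (pays 48); dull display → palatable (pays 25).
Toxic: 48 − 16 = 32 ≥ 25 − 0 = 25. Holds regardless of c. ✓
Palatable: 25 − 0 ≥ 48 − c, so c ≥ 48 − 25 = 23.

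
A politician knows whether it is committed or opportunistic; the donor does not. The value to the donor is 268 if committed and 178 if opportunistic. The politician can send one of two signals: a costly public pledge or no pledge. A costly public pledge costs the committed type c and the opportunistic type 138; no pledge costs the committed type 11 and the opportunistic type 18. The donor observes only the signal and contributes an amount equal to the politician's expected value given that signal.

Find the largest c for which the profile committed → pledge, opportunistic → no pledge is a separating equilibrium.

Under separation: pledge → committed (pays 268); no pledge → opportunistic (pays 178).
Opportunistic: 178 − 18 = 160 ≥ 268 − 138 = 130. Holds regardless of c. ✓
Committed: 268 − c ≥ 178 − 11, so c ≤ 268 − 167 = 101.

101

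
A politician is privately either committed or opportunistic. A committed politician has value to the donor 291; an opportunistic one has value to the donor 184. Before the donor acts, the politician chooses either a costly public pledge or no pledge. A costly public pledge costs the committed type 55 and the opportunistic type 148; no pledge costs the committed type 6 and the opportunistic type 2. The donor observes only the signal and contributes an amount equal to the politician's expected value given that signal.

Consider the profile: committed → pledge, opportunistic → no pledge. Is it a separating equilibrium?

If types separate, pledge earns payment 291 and no pledge earns 184.
Committed: pledge gives 291 − 55 = 236; no pledge gives 184 − 6 = 178. No deviation. ✓
Opportunistic: no pledge gives 184 − 2 = 182; pledge gives 291 − 148 = 143. No deviation. ✓
Neither type gains from mimicking the other.

Yes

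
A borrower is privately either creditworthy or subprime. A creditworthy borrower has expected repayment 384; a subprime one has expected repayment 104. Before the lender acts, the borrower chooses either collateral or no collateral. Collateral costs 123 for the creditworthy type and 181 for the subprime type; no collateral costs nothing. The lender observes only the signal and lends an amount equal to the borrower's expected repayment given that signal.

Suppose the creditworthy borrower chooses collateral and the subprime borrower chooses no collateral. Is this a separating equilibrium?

Under separation the lender infers type exactly: collateral → creditworthy (pays 384), no collateral → subprime (pays 104).
Creditworthy: collateral gives 384 − 123 = 261; no collateral gives 104 − 0 = 104. No deviation. ✓
Subprime: no collateral gives 104 − 0 = 104; collateral gives 384 − 181 = 203. Would deviate. ✗

No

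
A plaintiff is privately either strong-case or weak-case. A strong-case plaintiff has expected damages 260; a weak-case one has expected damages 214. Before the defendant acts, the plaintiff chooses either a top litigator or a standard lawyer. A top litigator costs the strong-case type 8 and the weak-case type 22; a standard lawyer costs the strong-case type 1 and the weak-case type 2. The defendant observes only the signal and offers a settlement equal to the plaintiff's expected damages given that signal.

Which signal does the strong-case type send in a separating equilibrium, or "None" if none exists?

Try strong-case → top litigator, weak-case → standard lawyer:
  Under separation the defendant infers type exactly: top litigator → strong-case (pays 260), standard lawyer → weak-case (pays 214).
  Strong-case: top litigator gives 260 − 8 = 252; standard lawyer gives 214 − 1 = 213. No deviation. ✓
  Weak-case: standard lawyer gives 214 − 2 = 212; top litigator gives 260 − 22 = 238. Would deviate. ✗
Try strong-case → standard lawyer, weak-case → top litigator:
  Under separation the defendant infers type exactly: standard lawyer → strong-case (pays 260), top litigator → weak-case (pays 214).
  Strong-case: standard lawyer gives 260 − 1 = 259; top litigator gives 214 − 8 = 206. No deviation. ✓
  Weak-case: top litigator gives 214 − 22 = 192; standard lawyer gives 260 − 2 = 258. Would deviate. ✗
Neither assignment is incentive-compatible.

None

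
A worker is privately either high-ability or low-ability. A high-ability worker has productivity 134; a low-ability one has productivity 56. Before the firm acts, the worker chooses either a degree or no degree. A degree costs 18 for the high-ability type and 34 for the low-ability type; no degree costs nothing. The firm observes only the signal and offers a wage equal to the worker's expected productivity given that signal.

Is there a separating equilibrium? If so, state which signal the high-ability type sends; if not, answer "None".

Try high-ability → degree, low-ability → no degree:
  If types separate, degree earns payment 134 and no degree earns 56.
  High-ability: degree gives 134 − 18 = 116; no degree gives 56 − 0 = 56. No deviation. ✓
  Low-ability: no degree gives 56 − 0 = 56; degree gives 134 − 34 = 100. Would deviate. ✗
Try high-ability → no degree, low-ability → degree:
  If types separate, no degree earns payment 134 and degree earns 56.
  High-ability: no degree gives 134 − 0 = 134; degree gives 56 − 18 = 38. No deviation. ✓
  Low-ability: degree gives 56 − 34 = 22; no degree gives 134 − 0 = 134. Would deviate. ✗
Neither assignment is incentive-compatible.

None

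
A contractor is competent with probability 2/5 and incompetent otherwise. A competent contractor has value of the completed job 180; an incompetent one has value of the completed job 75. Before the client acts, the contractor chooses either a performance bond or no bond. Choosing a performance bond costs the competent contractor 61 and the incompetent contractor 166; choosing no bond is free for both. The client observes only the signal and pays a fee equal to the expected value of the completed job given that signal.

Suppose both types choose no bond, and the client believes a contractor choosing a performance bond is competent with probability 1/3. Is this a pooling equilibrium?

On the equilibrium path (no bond) the client holds the prior 2/5 and pays 2/5·180 + 3/5·75 = 117. Off-path (bond) belief 1/3 gives 1/3·180 + 2/3·75 = 110.
Competent: no bond gives 117 − 0 = 117; bond gives 110 − 61 = 49. Stays. ✓
Incompetent: no bond gives 117 − 0 = 117; bond gives 110 − 166 = -56. Stays. ✓
Beliefs are Bayes-consistent on-path and both types best-respond.

Yes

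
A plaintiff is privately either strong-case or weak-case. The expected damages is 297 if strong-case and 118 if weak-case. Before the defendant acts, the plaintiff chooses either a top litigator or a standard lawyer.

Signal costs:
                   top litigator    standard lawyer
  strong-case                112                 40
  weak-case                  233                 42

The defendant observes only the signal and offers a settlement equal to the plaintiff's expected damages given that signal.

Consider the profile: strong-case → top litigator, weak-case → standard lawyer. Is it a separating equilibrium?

Yes

Under separation the defendant infers type exactly: top litigator → strong-case (pays 297), standard lawyer → weak-case (pays 118).
Strong-case: top litigator gives 297 − 112 = 185; standard lawyer gives 118 − 40 = 78. No deviation. ✓
Weak-case: standard lawyer gives 118 − 42 = 76; top litigator gives 297 − 233 = 64. No deviation. ✓
Neither type gains from mimicking the other.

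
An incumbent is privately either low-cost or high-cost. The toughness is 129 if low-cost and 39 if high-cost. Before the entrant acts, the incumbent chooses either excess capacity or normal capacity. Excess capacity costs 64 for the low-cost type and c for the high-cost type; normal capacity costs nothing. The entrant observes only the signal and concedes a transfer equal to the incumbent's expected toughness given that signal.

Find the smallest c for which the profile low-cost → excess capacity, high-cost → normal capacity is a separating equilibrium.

Under separation: excess capacity → low-cost (pays 129); normal capacity → high-cost (pays 39).
Low-cost: 129 − 64 = 65 ≥ 39 − 0 = 39. Holds regardless of c. ✓
High-cost: 39 − 0 ≥ 129 − c, so c ≥ 129 − 39 = 90.

90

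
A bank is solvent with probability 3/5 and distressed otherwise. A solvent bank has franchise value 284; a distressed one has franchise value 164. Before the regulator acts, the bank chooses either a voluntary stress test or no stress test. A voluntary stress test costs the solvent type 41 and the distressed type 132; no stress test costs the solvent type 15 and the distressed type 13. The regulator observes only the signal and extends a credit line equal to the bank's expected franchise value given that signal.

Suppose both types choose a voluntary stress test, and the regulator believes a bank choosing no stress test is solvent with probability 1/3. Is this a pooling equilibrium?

No

On the equilibrium path (stress test) the regulator holds the prior 3/5 and pays 3/5·284 + 2/5·164 = 236. Off-path (no stress test) belief 1/3 gives 1/3·284 + 2/3·164 = 204.
Solvent: stress test gives 236 − 41 = 195; no stress test gives 204 − 15 = 189. Stays. ✓
Distressed: stress test gives 236 − 132 = 104; no stress test gives 204 − 13 = 191. Deviates. ✗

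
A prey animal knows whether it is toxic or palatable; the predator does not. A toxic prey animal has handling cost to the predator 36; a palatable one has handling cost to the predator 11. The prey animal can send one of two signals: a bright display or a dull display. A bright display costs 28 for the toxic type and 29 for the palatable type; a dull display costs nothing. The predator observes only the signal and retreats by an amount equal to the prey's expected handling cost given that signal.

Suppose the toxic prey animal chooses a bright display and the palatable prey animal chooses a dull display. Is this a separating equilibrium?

No

If types separate, bright display earns payment 36 and dull display earns 11.
Toxic: bright display gives 36 − 28 = 8; dull display gives 11 − 0 = 11. Would deviate. ✗
Palatable: dull display gives 11 − 0 = 11; bright display gives 36 − 29 = 7. No deviation. ✓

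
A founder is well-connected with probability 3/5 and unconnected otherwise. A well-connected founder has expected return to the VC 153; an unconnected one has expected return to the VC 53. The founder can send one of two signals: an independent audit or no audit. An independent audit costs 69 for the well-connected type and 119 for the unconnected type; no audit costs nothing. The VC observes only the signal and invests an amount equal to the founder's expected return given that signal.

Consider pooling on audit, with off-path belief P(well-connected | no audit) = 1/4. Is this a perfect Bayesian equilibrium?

No

On the equilibrium path (audit) the VC holds the prior 3/5 and pays 3/5·153 + 2/5·53 = 113. Off-path (no audit) belief 1/4 gives 1/4·153 + 3/4·53 = 78.
Well-connected: audit gives 113 − 69 = 44; no audit gives 78 − 0 = 78. Deviates. ✗
Unconnected: audit gives 113 − 119 = -6; no audit gives 78 − 0 = 78. Deviates. ✗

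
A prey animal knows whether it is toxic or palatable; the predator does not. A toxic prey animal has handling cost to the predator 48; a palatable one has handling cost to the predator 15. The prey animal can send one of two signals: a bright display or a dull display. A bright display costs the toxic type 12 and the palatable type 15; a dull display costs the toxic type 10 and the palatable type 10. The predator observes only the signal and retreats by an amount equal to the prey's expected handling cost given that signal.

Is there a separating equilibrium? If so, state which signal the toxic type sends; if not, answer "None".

Try toxic → bright display, palatable → dull display:
  Under separation the predator infers type exactly: bright display → toxic (pays 48), dull display → palatable (pays 15).
  Toxic: bright display gives 48 − 12 = 36; dull display gives 15 − 10 = 5. No deviation. ✓
  Palatable: dull display gives 15 − 10 = 5; bright display gives 48 − 15 = 33. Would deviate. ✗
Try toxic → dull display, palatable → bright display:
  Under separation the predator infers type exactly: dull display → toxic (pays 48), bright display → palatable (pays 15).
  Toxic: dull display gives 48 − 10 = 38; bright display gives 15 − 12 = 3. No deviation. ✓
  Palatable: bright display gives 15 − 15 = 0; dull display gives 48 − 10 = 38. Would deviate. ✗
Neither assignment is incentive-compatible.

None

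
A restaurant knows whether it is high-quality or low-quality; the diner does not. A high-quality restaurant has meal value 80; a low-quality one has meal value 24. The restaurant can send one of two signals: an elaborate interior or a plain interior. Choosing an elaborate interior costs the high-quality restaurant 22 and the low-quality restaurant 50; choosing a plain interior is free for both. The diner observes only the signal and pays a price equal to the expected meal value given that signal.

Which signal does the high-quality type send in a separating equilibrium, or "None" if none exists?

Try high-quality → elaborate interior, low-quality → plain interior:
  If types separate, elaborate interior earns payment 80 and plain interior earns 24.
  High-quality: elaborate interior gives 80 − 22 = 58; plain interior gives 24 − 0 = 24. No deviation. ✓
  Low-quality: plain interior gives 24 − 0 = 24; elaborate interior gives 80 − 50 = 30. Would deviate. ✗
Try high-quality → plain interior, low-quality → elaborate interior:
  If types separate, plain interior earns payment 80 and elaborate interior earns 24.
  High-quality: plain interior gives 80 − 0 = 80; elaborate interior gives 24 − 22 = 2. No deviation. ✓
  Low-quality: elaborate interior gives 24 − 50 = -26; plain interior gives 80 − 0 = 80. Would deviate. ✗
Neither assignment is incentive-compatible.

None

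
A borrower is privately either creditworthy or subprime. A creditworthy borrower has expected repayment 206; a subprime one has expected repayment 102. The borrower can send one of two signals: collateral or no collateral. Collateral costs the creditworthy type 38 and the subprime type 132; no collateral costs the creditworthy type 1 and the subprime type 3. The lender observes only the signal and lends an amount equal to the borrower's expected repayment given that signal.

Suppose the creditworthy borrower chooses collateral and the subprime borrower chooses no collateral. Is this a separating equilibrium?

Under separation the lender infers type exactly: collateral → creditworthy (pays 206), no collateral → subprime (pays 102).
Creditworthy: collateral gives 206 − 38 = 168; no collateral gives 102 − 1 = 101. No deviation. ✓
Subprime: no collateral gives 102 − 3 = 99; collateral gives 206 − 132 = 74. No deviation. ✓
Neither type gains from mimicking the other.

Yes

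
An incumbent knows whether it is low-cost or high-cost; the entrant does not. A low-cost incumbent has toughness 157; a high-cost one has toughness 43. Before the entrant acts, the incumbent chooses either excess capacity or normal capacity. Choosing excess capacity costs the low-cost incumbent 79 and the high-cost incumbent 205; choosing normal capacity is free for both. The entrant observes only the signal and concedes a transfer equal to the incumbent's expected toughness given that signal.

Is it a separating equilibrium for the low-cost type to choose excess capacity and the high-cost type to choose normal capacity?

If types separate, excess capacity earns payment 157 and normal capacity earns 43.
Low-cost: excess capacity gives 157 − 79 = 78; normal capacity gives 43 − 0 = 43. No deviation. ✓
High-cost: normal capacity gives 43 − 0 = 43; excess capacity gives 157 − 205 = -48. No deviation. ✓
Neither type gains from mimicking the other.

Yes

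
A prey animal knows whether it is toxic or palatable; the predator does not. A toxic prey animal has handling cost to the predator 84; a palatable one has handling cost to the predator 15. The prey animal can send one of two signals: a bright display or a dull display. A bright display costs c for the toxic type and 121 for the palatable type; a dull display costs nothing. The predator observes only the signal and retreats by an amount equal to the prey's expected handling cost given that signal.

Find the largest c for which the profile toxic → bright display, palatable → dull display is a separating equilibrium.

69

Under separation: bright display → toxic (pays 84); dull display → palatable (pays 15).
Palatable: 15 − 0 = 15 ≥ 84 − 121 = -37. Holds regardless of c. ✓
Toxic: 84 − c ≥ 15 − 0, so c ≤ 84 − 15 = 69.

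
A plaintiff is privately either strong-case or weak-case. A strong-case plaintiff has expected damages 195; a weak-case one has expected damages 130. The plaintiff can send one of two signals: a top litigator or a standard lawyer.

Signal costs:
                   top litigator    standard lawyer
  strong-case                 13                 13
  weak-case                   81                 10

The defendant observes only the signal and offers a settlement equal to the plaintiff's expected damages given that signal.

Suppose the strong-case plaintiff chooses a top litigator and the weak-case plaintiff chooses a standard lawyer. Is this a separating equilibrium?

Yes

If types separate, top litigator earns payment 195 and standard lawyer earns 130.
Strong-case: top litigator gives 195 − 13 = 182; standard lawyer gives 130 − 13 = 117. No deviation. ✓
Weak-case: standard lawyer gives 130 − 10 = 120; top litigator gives 195 − 81 = 114. No deviation. ✓
Neither type gains from mimicking the other.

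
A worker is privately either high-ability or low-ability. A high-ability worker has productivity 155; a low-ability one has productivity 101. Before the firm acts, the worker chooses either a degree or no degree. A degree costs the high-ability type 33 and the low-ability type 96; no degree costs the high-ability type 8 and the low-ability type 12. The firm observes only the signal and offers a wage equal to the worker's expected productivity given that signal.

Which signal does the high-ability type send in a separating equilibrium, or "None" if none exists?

degree

Try high-ability → degree, low-ability → no degree:
  If types separate, degree earns payment 155 and no degree earns 101.
  High-ability: degree gives 155 − 33 = 122; no degree gives 101 − 8 = 93. No deviation. ✓
  Low-ability: no degree gives 101 − 12 = 89; degree gives 155 − 96 = 59. No deviation. ✓
Both hold — the high-ability type sends degree.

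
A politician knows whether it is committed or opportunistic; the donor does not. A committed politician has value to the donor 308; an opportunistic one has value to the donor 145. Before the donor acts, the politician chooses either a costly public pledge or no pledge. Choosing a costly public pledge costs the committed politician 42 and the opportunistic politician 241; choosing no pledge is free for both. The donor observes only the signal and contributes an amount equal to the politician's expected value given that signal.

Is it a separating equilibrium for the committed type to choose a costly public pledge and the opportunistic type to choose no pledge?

If types separate, pledge earns payment 308 and no pledge earns 145.
Committed: pledge gives 308 − 42 = 266; no pledge gives 145 − 0 = 145. No deviation. ✓
Opportunistic: no pledge gives 145 − 0 = 145; pledge gives 308 − 241 = 67. No deviation. ✓
Neither type gains from mimicking the other.

Yes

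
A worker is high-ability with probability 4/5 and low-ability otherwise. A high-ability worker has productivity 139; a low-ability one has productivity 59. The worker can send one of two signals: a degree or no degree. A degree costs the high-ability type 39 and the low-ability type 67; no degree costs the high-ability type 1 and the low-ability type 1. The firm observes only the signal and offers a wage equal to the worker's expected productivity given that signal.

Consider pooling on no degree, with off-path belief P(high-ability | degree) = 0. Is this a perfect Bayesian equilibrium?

On the equilibrium path (no degree) the firm holds the prior 4/5 and pays 4/5·139 + 1/5·59 = 123. Off-path (degree) belief 0 gives 0·139 + 1·59 = 59.
High-ability: no degree gives 123 − 1 = 122; degree gives 59 − 39 = 20. Stays. ✓
Low-ability: no degree gives 123 − 1 = 122; degree gives 59 − 67 = -8. Stays. ✓
Beliefs are Bayes-consistent on-path and both types best-respond.

Yes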